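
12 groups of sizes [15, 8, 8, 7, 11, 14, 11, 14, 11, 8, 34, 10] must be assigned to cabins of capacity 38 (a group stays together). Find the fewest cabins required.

5

Total = 34 + 15 + 14 + 14 + 11 + 11 + 11 + 10 + 8 + 8 + 8 + 7 = 151.
Lower bound: ⌈151/38⌉ = 4 cabins.
A packing using 5 cabins:
  cabin 1: 34 = 34
  cabin 2: 15 + 14 + 8 = 37
  cabin 3: 14 + 11 + 11 = 36
  cabin 4: 11 + 10 + 8 + 8 = 37
  cabin 5: 7 = 7
No arrangement into 4 cabins stays within capacity, so 5 is optimal.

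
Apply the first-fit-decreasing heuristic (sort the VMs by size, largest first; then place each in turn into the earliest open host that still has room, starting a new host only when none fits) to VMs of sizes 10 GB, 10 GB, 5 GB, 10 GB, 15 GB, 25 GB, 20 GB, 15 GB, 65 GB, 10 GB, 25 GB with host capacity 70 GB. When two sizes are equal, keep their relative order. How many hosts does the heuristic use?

Sorted descending: 65, 25, 25, 20, 15, 15, 10, 10, 10, 10, 5.
  65 → host 1 (new)  [load 65/70]
  25 → host 2 (new)  [load 25/70]
  25 → host 2  [load 50/70]
  20 → host 2  [load 70/70]
  15 → host 3 (new)  [load 15/70]
  15 → host 3  [load 30/70]
  10 → host 3  [load 40/70]
  10 → host 3  [load 50/70]
  10 → host 3  [load 60/70]
  10 → host 3  [load 70/70]
  5 → host 1  [load 70/70]
3 hosts opened.

3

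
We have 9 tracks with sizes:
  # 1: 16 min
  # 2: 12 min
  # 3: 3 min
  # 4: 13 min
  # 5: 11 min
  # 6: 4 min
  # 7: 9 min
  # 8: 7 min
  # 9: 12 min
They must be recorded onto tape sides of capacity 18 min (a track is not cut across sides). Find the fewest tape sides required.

Total = 16 + 13 + 12 + 12 + 11 + 9 + 7 + 4 + 3 = 87 min.
Lower bound: ⌈87/18⌉ = 5 tape sides.
A packing using 6 tape sides:
  side 1: 16 = 16
  side 2: 13 + 4 = 17
  side 3: 12 + 3 = 15
  side 4: 12 = 12
  side 5: 11 + 7 = 18
  side 6: 9 = 9
No arrangement into 5 tape sides stays within capacity, so 6 is optimal.

6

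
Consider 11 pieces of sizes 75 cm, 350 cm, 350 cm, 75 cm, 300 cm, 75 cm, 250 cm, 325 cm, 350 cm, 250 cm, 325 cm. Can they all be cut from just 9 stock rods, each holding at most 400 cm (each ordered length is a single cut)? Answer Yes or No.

Yes

A valid assignment using 8 stock rods:
  stock rod 1: 350 = 350
  stock rod 2: 350 = 350
  stock rod 3: 350 = 350
  stock rod 4: 325 + 75 = 400
  stock rod 5: 325 + 75 = 400
  stock rod 6: 300 + 75 = 375
  stock rod 7: 250 = 250
  stock rod 8: 250 = 250
That uses only 8 ≤ 9, so 9 stock rods are enough.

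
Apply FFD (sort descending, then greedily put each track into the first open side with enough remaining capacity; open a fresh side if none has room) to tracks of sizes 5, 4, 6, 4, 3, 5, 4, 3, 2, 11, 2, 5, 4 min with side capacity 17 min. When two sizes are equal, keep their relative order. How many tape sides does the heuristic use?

Sorted descending: 11, 6, 5, 5, 5, 4, 4, 4, 4, 3, 3, 2, 2.
  11 → side 1 (new)  [load 11/17]
  6 → side 1  [load 17/17]
  5 → side 2 (new)  [load 5/17]
  5 → side 2  [load 10/17]
  5 → side 2  [load 15/17]
  4 → side 3 (new)  [load 4/17]
  4 → side 3  [load 8/17]
  4 → side 3  [load 12/17]
  4 → side 3  [load 16/17]
  3 → side 4 (new)  [load 3/17]
  3 → side 4  [load 6/17]
  2 → side 2  [load 17/17]
  2 → side 4  [load 8/17]
4 tape sides opened.

4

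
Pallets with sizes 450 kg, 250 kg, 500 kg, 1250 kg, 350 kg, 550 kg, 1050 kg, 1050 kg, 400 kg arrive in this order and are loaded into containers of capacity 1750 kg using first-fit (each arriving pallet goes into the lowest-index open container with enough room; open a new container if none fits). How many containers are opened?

4

  450 → container 1 (new)  [load 450/1750]
  250 → container 1  [load 700/1750]
  500 → container 1  [load 1200/1750]
  1250 → container 2 (new)  [load 1250/1750]
  350 → container 1  [load 1550/1750]
  550 → container 3 (new)  [load 550/1750]
  1050 → container 3  [load 1600/1750]
  1050 → container 4 (new)  [load 1050/1750]
  400 → container 2  [load 1650/1750]
4 containers opened.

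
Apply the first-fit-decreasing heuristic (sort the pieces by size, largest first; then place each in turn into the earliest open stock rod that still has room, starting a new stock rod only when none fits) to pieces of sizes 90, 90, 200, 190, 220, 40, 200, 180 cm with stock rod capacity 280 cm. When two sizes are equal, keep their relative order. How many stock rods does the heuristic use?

5

Sorted descending: 220, 200, 200, 190, 180, 90, 90, 40.
  220 → stock rod 1 (new)  [load 220/280]
  200 → stock rod 2 (new)  [load 200/280]
  200 → stock rod 3 (new)  [load 200/280]
  190 → stock rod 4 (new)  [load 190/280]
  180 → stock rod 5 (new)  [load 180/280]
  90 → stock rod 4  [load 280/280]
  90 → stock rod 5  [load 270/280]
  40 → stock rod 1  [load 260/280]
5 stock rods opened.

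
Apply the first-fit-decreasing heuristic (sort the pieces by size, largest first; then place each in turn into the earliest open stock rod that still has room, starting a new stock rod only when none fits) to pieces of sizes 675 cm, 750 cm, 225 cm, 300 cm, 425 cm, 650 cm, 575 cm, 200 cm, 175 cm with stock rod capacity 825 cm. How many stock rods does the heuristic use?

Sorted descending: 750, 675, 650, 575, 425, 300, 225, 200, 175.
  750 → stock rod 1 (new)  [load 750/825]
  675 → stock rod 2 (new)  [load 675/825]
  650 → stock rod 3 (new)  [load 650/825]
  575 → stock rod 4 (new)  [load 575/825]
  425 → stock rod 5 (new)  [load 425/825]
  300 → stock rod 5  [load 725/825]
  225 → stock rod 4  [load 800/825]
  200 → stock rod 6 (new)  [load 200/825]
  175 → stock rod 3  [load 825/825]
6 stock rods opened.

6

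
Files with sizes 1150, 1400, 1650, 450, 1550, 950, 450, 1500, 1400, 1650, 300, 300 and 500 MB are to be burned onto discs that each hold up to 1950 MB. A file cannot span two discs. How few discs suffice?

Total = 1650 + 1650 + 1550 + 1500 + 1400 + 1400 + 1150 + 950 + 500 + 450 + 450 + 300 + 300 = 13250 MB.
Lower bound: ⌈13250/1950⌉ = 7 discs.
A packing using 8 discs:
  disc 1: 1650 + 300 = 1950
  disc 2: 1650 + 300 = 1950
  disc 3: 1550 = 1550
  disc 4: 1500 + 450 = 1950
  disc 5: 1400 + 500 = 1900
  disc 6: 1400 + 450 = 1850
  disc 7: 1150 = 1150
  disc 8: 950 = 950
No arrangement into 7 discs stays within capacity, so 8 is optimal.

8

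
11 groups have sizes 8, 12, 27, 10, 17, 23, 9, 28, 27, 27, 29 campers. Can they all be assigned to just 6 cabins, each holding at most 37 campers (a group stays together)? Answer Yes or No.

Total = 217 campers; ⌈217/37⌉ = 6.
The bound of 6 does not rule out 6, but exhaustive search shows no assignment into 6 cabins of capacity 37 campers exists — the minimum is 7.

No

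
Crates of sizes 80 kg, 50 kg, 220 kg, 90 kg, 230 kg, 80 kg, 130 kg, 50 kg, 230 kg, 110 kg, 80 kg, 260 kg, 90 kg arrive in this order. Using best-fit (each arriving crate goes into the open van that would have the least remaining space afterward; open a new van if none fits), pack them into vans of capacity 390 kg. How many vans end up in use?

5

  80 → van 1 (new)  [load 80/390]
  50 → van 1  [load 130/390]
  220 → van 1  [load 350/390]
  90 → van 2 (new)  [load 90/390]
  230 → van 2  [load 320/390]
  80 → van 3 (new)  [load 80/390]
  130 → van 3  [load 210/390]
  50 → van 2  [load 370/390]
  230 → van 4 (new)  [load 230/390]
  110 → van 4  [load 340/390]
  80 → van 3  [load 290/390]
  260 → van 5 (new)  [load 260/390]
  90 → van 3  [load 380/390]
5 vans opened.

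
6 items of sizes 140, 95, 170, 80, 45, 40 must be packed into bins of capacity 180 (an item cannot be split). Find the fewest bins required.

4

Total = 170 + 140 + 95 + 80 + 45 + 40 = 570.
Lower bound: ⌈570/180⌉ = 4 bins.
A packing using 4 bins:
  bin 1: 170 = 170
  bin 2: 140 + 40 = 180
  bin 3: 95 + 80 = 175
  bin 4: 45 = 45
This matches the lower bound, so 4 is optimal.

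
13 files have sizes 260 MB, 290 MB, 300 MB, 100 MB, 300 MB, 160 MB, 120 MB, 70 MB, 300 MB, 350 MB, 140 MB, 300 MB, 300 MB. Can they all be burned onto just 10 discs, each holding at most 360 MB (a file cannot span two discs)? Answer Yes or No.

A valid assignment using 10 discs:
  disc 1: 350 = 350
  disc 2: 300 = 300
  disc 3: 300 = 300
  disc 4: 300 = 300
  disc 5: 300 = 300
  disc 6: 300 = 300
  disc 7: 290 + 70 = 360
  disc 8: 260 + 100 = 360
  disc 9: 160 + 140 = 300
  disc 10: 120 = 120
Every load is within 360 MB, so 10 discs suffice.

Yes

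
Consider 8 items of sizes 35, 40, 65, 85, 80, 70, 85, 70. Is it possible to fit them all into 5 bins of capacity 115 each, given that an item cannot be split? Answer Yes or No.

No

Total = 530; ⌈530/115⌉ = 5.
6 items each exceed half the capacity and cannot share a bin, forcing at least 6 bins.
At least 6 bins are required, but only 5 are allowed.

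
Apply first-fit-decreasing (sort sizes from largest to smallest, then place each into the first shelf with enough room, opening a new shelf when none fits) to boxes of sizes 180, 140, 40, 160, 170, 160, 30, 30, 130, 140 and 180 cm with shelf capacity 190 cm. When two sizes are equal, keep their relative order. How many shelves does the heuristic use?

8

Sorted descending: 180, 180, 170, 160, 160, 140, 140, 130, 40, 30, 30.
  180 → shelf 1 (new)  [load 180/190]
  180 → shelf 2 (new)  [load 180/190]
  170 → shelf 3 (new)  [load 170/190]
  160 → shelf 4 (new)  [load 160/190]
  160 → shelf 5 (new)  [load 160/190]
  140 → shelf 6 (new)  [load 140/190]
  140 → shelf 7 (new)  [load 140/190]
  130 → shelf 8 (new)  [load 130/190]
  40 → shelf 6  [load 180/190]
  30 → shelf 4  [load 190/190]
  30 → shelf 5  [load 190/190]
8 shelves opened.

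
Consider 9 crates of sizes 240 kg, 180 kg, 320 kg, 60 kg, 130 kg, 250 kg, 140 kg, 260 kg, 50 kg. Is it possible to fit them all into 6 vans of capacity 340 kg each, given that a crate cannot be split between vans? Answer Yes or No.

A valid assignment using 6 vans:
  van 1: 320 = 320
  van 2: 260 + 60 = 320
  van 3: 250 + 50 = 300
  van 4: 240 = 240
  van 5: 180 + 140 = 320
  van 6: 130 = 130
Every load is within 340 kg, so 6 vans suffice.

Yes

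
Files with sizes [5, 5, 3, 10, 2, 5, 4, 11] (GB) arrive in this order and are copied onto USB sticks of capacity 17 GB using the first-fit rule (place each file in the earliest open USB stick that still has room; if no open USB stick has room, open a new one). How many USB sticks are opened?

3

  5 → USB stick 1 (new)  [load 5/17]
  5 → USB stick 1  [load 10/17]
  3 → USB stick 1  [load 13/17]
  10 → USB stick 2 (new)  [load 10/17]
  2 → USB stick 1  [load 15/17]
  5 → USB stick 2  [load 15/17]
  4 → USB stick 3 (new)  [load 4/17]
  11 → USB stick 3  [load 15/17]
3 USB sticks opened.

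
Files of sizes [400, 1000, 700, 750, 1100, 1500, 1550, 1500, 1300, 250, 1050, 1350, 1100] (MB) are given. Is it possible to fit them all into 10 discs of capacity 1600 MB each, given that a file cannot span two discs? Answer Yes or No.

Yes

A valid assignment using 10 discs:
  disc 1: 1550 = 1550
  disc 2: 1500 = 1500
  disc 3: 1500 = 1500
  disc 4: 1350 + 250 = 1600
  disc 5: 1300 = 1300
  disc 6: 1100 + 400 = 1500
  disc 7: 1100 = 1100
  disc 8: 1050 = 1050
  disc 9: 1000 = 1000
  disc 10: 750 + 700 = 1450
Every load is within 1600 MB, so 10 discs suffice.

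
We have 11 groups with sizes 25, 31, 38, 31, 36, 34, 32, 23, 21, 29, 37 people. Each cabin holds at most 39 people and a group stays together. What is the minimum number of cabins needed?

11

Total = 38 + 37 + 36 + 34 + 32 + 31 + 31 + 29 + 25 + 23 + 21 = 337 people.
Lower bound: ⌈337/39⌉ = 9 cabins.
Also, 11 groups each exceed 39/2 people, and no two of those can share a cabin, so at least 11 cabins are needed.
A packing using 11 cabins:
  cabin 1: 38 = 38
  cabin 2: 37 = 37
  cabin 3: 36 = 36
  cabin 4: 34 = 34
  cabin 5: 32 = 32
  cabin 6: 31 = 31
  cabin 7: 31 = 31
  cabin 8: 29 = 29
  cabin 9: 25 = 25
  cabin 10: 23 = 23
  cabin 11: 21 = 21
This matches the lower bound, so 11 is optimal.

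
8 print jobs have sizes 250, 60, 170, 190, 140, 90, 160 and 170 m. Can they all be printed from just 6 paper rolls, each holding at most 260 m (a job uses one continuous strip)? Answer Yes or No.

A valid assignment using 6 paper rolls:
  roll 1: 250 = 250
  roll 2: 190 + 60 = 250
  roll 3: 170 + 90 = 260
  roll 4: 170 = 170
  roll 5: 160 = 160
  roll 6: 140 = 140
Every load is within 260 m, so 6 paper rolls suffice.

Yes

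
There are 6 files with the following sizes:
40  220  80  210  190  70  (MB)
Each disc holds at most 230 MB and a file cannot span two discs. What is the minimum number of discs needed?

4

Total = 220 + 210 + 190 + 80 + 70 + 40 = 810 MB.
Lower bound: ⌈810/230⌉ = 4 discs.
A packing using 4 discs:
  disc 1: 220 = 220
  disc 2: 210 = 210
  disc 3: 190 + 40 = 230
  disc 4: 80 + 70 = 150
This matches the lower bound, so 4 is optimal.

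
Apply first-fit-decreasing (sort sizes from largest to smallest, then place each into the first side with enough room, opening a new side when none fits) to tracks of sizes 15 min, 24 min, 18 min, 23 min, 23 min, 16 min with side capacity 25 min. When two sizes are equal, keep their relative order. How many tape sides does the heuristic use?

6

Sorted descending: 24, 23, 23, 18, 16, 15.
  24 → side 1 (new)  [load 24/25]
  23 → side 2 (new)  [load 23/25]
  23 → side 3 (new)  [load 23/25]
  18 → side 4 (new)  [load 18/25]
  16 → side 5 (new)  [load 16/25]
  15 → side 6 (new)  [load 15/25]
6 tape sides opened.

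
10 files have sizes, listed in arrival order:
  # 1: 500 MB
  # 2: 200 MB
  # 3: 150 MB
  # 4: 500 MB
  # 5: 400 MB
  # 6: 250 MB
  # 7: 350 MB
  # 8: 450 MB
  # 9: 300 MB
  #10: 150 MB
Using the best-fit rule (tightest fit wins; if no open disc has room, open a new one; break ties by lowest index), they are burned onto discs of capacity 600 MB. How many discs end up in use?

7

  500 → disc 1 (new)  [load 500/600]
  200 → disc 2 (new)  [load 200/600]
  150 → disc 2  [load 350/600]
  500 → disc 3 (new)  [load 500/600]
  400 → disc 4 (new)  [load 400/600]
  250 → disc 2  [load 600/600]
  350 → disc 5 (new)  [load 350/600]
  450 → disc 6 (new)  [load 450/600]
  300 → disc 7 (new)  [load 300/600]
  150 → disc 6  [load 600/600]
7 discs opened.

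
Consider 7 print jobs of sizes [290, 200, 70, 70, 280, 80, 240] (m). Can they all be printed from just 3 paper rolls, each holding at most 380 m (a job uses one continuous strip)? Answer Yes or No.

No

Total = 1230 m; ⌈1230/380⌉ = 4.
At least 4 paper rolls are required, but only 3 are allowed.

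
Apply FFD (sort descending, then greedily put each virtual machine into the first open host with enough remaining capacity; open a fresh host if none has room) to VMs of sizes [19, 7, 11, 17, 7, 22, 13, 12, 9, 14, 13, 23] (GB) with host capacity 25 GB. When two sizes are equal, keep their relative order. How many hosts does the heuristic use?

Sorted descending: 23, 22, 19, 17, 14, 13, 13, 12, 11, 9, 7, 7.
  23 → host 1 (new)  [load 23/25]
  22 → host 2 (new)  [load 22/25]
  19 → host 3 (new)  [load 19/25]
  17 → host 4 (new)  [load 17/25]
  14 → host 5 (new)  [load 14/25]
  13 → host 6 (new)  [load 13/25]
  13 → host 7 (new)  [load 13/25]
  12 → host 6  [load 25/25]
  11 → host 5  [load 25/25]
  9 → host 7  [load 22/25]
  7 → host 4  [load 24/25]
  7 → host 8 (new)  [load 7/25]
8 hosts opened.

8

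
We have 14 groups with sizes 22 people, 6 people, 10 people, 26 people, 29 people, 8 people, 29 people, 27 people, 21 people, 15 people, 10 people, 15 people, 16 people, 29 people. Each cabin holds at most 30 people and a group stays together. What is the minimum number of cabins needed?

Total = 29 + 29 + 29 + 27 + 26 + 22 + 21 + 16 + 15 + 15 + 10 + 10 + 8 + 6 = 263 people.
Lower bound: ⌈263/30⌉ = 9 cabins.
A packing using 10 cabins:
  cabin 1: 29 = 29
  cabin 2: 29 = 29
  cabin 3: 29 = 29
  cabin 4: 27 = 27
  cabin 5: 26 = 26
  cabin 6: 22 + 8 = 30
  cabin 7: 21 + 6 = 27
  cabin 8: 16 + 10 = 26
  cabin 9: 15 + 15 = 30
  cabin 10: 10 = 10
No arrangement into 9 cabins stays within capacity, so 10 is optimal.

10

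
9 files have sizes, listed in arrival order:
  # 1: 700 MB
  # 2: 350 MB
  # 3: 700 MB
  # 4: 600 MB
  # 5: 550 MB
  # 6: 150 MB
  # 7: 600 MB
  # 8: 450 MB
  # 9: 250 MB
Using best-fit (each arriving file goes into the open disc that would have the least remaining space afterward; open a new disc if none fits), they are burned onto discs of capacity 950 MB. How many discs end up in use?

6

  700 → disc 1 (new)  [load 700/950]
  350 → disc 2 (new)  [load 350/950]
  700 → disc 3 (new)  [load 700/950]
  600 → disc 2  [load 950/950]
  550 → disc 4 (new)  [load 550/950]
  150 → disc 1  [load 850/950]
  600 → disc 5 (new)  [load 600/950]
  450 → disc 6 (new)  [load 450/950]
  250 → disc 3  [load 950/950]
6 discs opened.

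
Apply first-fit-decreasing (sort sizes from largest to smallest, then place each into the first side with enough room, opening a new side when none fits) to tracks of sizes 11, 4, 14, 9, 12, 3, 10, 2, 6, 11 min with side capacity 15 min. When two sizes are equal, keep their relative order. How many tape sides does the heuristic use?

Sorted descending: 14, 12, 11, 11, 10, 9, 6, 4, 3, 2.
  14 → side 1 (new)  [load 14/15]
  12 → side 2 (new)  [load 12/15]
  11 → side 3 (new)  [load 11/15]
  11 → side 4 (new)  [load 11/15]
  10 → side 5 (new)  [load 10/15]
  9 → side 6 (new)  [load 9/15]
  6 → side 6  [load 15/15]
  4 → side 3  [load 15/15]
  3 → side 2  [load 15/15]
  2 → side 4  [load 13/15]
6 tape sides opened.

6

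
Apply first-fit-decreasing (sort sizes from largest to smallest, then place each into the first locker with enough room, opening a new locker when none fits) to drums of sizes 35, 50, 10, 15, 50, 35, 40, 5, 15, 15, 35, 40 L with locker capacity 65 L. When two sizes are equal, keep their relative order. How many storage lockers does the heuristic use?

7

Sorted descending: 50, 50, 40, 40, 35, 35, 35, 15, 15, 15, 10, 5.
  50 → locker 1 (new)  [load 50/65]
  50 → locker 2 (new)  [load 50/65]
  40 → locker 3 (new)  [load 40/65]
  40 → locker 4 (new)  [load 40/65]
  35 → locker 5 (new)  [load 35/65]
  35 → locker 6 (new)  [load 35/65]
  35 → locker 7 (new)  [load 35/65]
  15 → locker 1  [load 65/65]
  15 → locker 2  [load 65/65]
  15 → locker 3  [load 55/65]
  10 → locker 3  [load 65/65]
  5 → locker 4  [load 45/65]
7 storage lockers opened.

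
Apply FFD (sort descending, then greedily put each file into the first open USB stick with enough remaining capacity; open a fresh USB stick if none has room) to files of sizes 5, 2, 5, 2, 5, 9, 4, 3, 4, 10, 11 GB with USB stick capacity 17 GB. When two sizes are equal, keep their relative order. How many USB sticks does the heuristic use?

Sorted descending: 11, 10, 9, 5, 5, 5, 4, 4, 3, 2, 2.
  11 → USB stick 1 (new)  [load 11/17]
  10 → USB stick 2 (new)  [load 10/17]
  9 → USB stick 3 (new)  [load 9/17]
  5 → USB stick 1  [load 16/17]
  5 → USB stick 2  [load 15/17]
  5 → USB stick 3  [load 14/17]
  4 → USB stick 4 (new)  [load 4/17]
  4 → USB stick 4  [load 8/17]
  3 → USB stick 3  [load 17/17]
  2 → USB stick 2  [load 17/17]
  2 → USB stick 4  [load 10/17]
4 USB sticks opened.

4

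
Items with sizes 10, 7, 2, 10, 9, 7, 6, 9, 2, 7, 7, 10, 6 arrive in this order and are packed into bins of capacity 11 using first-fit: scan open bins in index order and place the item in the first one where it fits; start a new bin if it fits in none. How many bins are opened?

11

  10 → bin 1 (new)  [load 10/11]
  7 → bin 2 (new)  [load 7/11]
  2 → bin 2  [load 9/11]
  10 → bin 3 (new)  [load 10/11]
  9 → bin 4 (new)  [load 9/11]
  7 → bin 5 (new)  [load 7/11]
  6 → bin 6 (new)  [load 6/11]
  9 → bin 7 (new)  [load 9/11]
  2 → bin 2  [load 11/11]
  7 → bin 8 (new)  [load 7/11]
  7 → bin 9 (new)  [load 7/11]
  10 → bin 10 (new)  [load 10/11]
  6 → bin 11 (new)  [load 6/11]
11 bins opened.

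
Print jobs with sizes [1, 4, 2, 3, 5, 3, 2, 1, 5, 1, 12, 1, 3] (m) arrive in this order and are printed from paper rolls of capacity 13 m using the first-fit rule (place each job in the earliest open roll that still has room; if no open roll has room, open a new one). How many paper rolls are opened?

  1 → roll 1 (new)  [load 1/13]
  4 → roll 1  [load 5/13]
  2 → roll 1  [load 7/13]
  3 → roll 1  [load 10/13]
  5 → roll 2 (new)  [load 5/13]
  3 → roll 1  [load 13/13]
  2 → roll 2  [load 7/13]
  1 → roll 2  [load 8/13]
  5 → roll 2  [load 13/13]
  1 → roll 3 (new)  [load 1/13]
  12 → roll 3  [load 13/13]
  1 → roll 4 (new)  [load 1/13]
  3 → roll 4  [load 4/13]
4 paper rolls opened.

4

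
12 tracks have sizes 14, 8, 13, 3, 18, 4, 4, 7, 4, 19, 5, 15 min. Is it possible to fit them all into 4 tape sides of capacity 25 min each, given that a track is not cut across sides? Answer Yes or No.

No

Total = 114 min; ⌈114/25⌉ = 5.
At least 5 tape sides are required, but only 4 are allowed.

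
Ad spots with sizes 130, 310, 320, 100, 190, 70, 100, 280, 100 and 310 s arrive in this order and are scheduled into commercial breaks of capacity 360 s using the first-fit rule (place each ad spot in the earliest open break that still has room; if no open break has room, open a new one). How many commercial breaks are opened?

7

  130 → break 1 (new)  [load 130/360]
  310 → break 2 (new)  [load 310/360]
  320 → break 3 (new)  [load 320/360]
  100 → break 1  [load 230/360]
  190 → break 4 (new)  [load 190/360]
  70 → break 1  [load 300/360]
  100 → break 4  [load 290/360]
  280 → break 5 (new)  [load 280/360]
  100 → break 6 (new)  [load 100/360]
  310 → break 7 (new)  [load 310/360]
7 commercial breaks opened.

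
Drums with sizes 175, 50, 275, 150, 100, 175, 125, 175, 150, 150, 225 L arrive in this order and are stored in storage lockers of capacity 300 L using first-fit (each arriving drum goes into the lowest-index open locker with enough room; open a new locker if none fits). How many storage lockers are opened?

  175 → locker 1 (new)  [load 175/300]
  50 → locker 1  [load 225/300]
  275 → locker 2 (new)  [load 275/300]
  150 → locker 3 (new)  [load 150/300]
  100 → locker 3  [load 250/300]
  175 → locker 4 (new)  [load 175/300]
  125 → locker 4  [load 300/300]
  175 → locker 5 (new)  [load 175/300]
  150 → locker 6 (new)  [load 150/300]
  150 → locker 6  [load 300/300]
  225 → locker 7 (new)  [load 225/300]
7 storage lockers opened.

7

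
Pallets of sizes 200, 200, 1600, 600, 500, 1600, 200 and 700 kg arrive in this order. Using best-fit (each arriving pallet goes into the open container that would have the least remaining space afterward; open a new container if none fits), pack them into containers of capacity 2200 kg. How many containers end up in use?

3

  200 → container 1 (new)  [load 200/2200]
  200 → container 1  [load 400/2200]
  1600 → container 1  [load 2000/2200]
  600 → container 2 (new)  [load 600/2200]
  500 → container 2  [load 1100/2200]
  1600 → container 3 (new)  [load 1600/2200]
  200 → container 1  [load 2200/2200]
  700 → container 2  [load 1800/2200]
3 containers opened.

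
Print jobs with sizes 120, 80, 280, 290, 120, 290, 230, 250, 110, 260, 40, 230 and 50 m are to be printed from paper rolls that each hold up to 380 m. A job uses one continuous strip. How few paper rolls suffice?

7

Total = 290 + 290 + 280 + 260 + 250 + 230 + 230 + 120 + 120 + 110 + 80 + 50 + 40 = 2350 m.
Lower bound: ⌈2350/380⌉ = 7 paper rolls.
A packing using 7 paper rolls:
  roll 1: 290 + 80 = 370
  roll 2: 290 + 50 + 40 = 380
  roll 3: 280 = 280
  roll 4: 260 + 120 = 380
  roll 5: 250 + 120 = 370
  roll 6: 230 + 110 = 340
  roll 7: 230 = 230
This matches the lower bound, so 7 is optimal.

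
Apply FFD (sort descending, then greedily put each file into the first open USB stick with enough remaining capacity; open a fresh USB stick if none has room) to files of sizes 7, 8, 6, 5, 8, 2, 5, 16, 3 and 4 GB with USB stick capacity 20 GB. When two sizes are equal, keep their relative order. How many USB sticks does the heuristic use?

Sorted descending: 16, 8, 8, 7, 6, 5, 5, 4, 3, 2.
  16 → USB stick 1 (new)  [load 16/20]
  8 → USB stick 2 (new)  [load 8/20]
  8 → USB stick 2  [load 16/20]
  7 → USB stick 3 (new)  [load 7/20]
  6 → USB stick 3  [load 13/20]
  5 → USB stick 3  [load 18/20]
  5 → USB stick 4 (new)  [load 5/20]
  4 → USB stick 1  [load 20/20]
  3 → USB stick 2  [load 19/20]
  2 → USB stick 3  [load 20/20]
4 USB sticks opened.

4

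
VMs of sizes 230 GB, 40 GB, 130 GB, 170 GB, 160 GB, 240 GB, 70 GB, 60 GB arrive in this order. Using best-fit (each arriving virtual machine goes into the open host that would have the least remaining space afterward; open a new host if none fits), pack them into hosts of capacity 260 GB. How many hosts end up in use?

5

  230 → host 1 (new)  [load 230/260]
  40 → host 2 (new)  [load 40/260]
  130 → host 2  [load 170/260]
  170 → host 3 (new)  [load 170/260]
  160 → host 4 (new)  [load 160/260]
  240 → host 5 (new)  [load 240/260]
  70 → host 2  [load 240/260]
  60 → host 3  [load 230/260]
5 hosts opened.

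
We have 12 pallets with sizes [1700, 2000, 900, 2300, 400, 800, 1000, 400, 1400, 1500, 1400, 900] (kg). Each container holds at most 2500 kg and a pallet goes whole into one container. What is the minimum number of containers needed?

Total = 2300 + 2000 + 1700 + 1500 + 1400 + 1400 + 1000 + 900 + 900 + 800 + 400 + 400 = 14700 kg.
Lower bound: ⌈14700/2500⌉ = 6 containers.
A packing using 7 containers:
  container 1: 2300 = 2300
  container 2: 2000 + 400 = 2400
  container 3: 1700 + 800 = 2500
  container 4: 1500 + 1000 = 2500
  container 5: 1400 + 900 = 2300
  container 6: 1400 + 900 = 2300
  container 7: 400 = 400
No arrangement into 6 containers stays within capacity, so 7 is optimal.

7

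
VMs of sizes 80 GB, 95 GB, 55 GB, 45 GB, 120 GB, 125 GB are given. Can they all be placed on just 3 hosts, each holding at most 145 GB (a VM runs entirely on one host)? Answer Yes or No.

Total = 520 GB; ⌈520/145⌉ = 4.
At least 4 hosts are required, but only 3 are allowed.

No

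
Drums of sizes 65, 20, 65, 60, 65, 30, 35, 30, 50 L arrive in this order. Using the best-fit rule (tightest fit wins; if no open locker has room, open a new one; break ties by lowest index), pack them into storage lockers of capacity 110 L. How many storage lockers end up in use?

5

  65 → locker 1 (new)  [load 65/110]
  20 → locker 1  [load 85/110]
  65 → locker 2 (new)  [load 65/110]
  60 → locker 3 (new)  [load 60/110]
  65 → locker 4 (new)  [load 65/110]
  30 → locker 2  [load 95/110]
  35 → locker 4  [load 100/110]
  30 → locker 3  [load 90/110]
  50 → locker 5 (new)  [load 50/110]
5 storage lockers opened.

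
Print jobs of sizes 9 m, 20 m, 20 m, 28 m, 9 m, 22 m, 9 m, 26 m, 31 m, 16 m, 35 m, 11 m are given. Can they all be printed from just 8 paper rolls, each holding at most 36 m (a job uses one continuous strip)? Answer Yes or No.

A valid assignment using 8 paper rolls:
  roll 1: 35 = 35
  roll 2: 31 = 31
  roll 3: 28 = 28
  roll 4: 26 + 9 = 35
  roll 5: 22 + 11 = 33
  roll 6: 20 + 16 = 36
  roll 7: 20 + 9 = 29
  roll 8: 9 = 9
Every load is within 36 m, so 8 paper rolls suffice.

Yes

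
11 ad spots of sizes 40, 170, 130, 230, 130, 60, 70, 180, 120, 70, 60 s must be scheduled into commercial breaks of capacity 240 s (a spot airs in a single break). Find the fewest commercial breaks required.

6

Total = 230 + 180 + 170 + 130 + 130 + 120 + 70 + 70 + 60 + 60 + 40 = 1260 s.
Lower bound: ⌈1260/240⌉ = 6 commercial breaks.
A packing using 6 commercial breaks:
  break 1: 230 = 230
  break 2: 180 + 60 = 240
  break 3: 170 + 70 = 240
  break 4: 130 + 70 + 40 = 240
  break 5: 130 + 60 = 190
  break 6: 120 = 120
This matches the lower bound, so 6 is optimal.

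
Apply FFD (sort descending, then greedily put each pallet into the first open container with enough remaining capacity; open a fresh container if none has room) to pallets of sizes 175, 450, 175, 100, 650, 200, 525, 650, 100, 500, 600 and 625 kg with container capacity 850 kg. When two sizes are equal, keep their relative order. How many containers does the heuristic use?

7

Sorted descending: 650, 650, 625, 600, 525, 500, 450, 200, 175, 175, 100, 100.
  650 → container 1 (new)  [load 650/850]
  650 → container 2 (new)  [load 650/850]
  625 → container 3 (new)  [load 625/850]
  600 → container 4 (new)  [load 600/850]
  525 → container 5 (new)  [load 525/850]
  500 → container 6 (new)  [load 500/850]
  450 → container 7 (new)  [load 450/850]
  200 → container 1  [load 850/850]
  175 → container 2  [load 825/850]
  175 → container 3  [load 800/850]
  100 → container 4  [load 700/850]
  100 → container 4  [load 800/850]
7 containers opened.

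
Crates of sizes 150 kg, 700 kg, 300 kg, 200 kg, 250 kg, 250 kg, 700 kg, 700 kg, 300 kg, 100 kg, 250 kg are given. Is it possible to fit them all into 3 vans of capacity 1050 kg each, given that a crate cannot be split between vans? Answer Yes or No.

Total = 3900 kg; ⌈3900/1050⌉ = 4.
At least 4 vans are required, but only 3 are allowed.

No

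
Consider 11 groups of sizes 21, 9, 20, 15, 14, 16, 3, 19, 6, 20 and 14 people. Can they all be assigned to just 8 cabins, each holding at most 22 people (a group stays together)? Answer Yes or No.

No

Total = 157 people; ⌈157/22⌉ = 8.
The bound of 8 does not rule out 8, but exhaustive search shows no assignment into 8 cabins of capacity 22 people exists — the minimum is 9.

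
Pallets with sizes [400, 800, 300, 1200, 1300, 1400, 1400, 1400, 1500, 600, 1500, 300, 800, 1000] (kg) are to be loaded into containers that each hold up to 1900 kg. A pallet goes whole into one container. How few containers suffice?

Total = 1500 + 1500 + 1400 + 1400 + 1400 + 1300 + 1200 + 1000 + 800 + 800 + 600 + 400 + 300 + 300 = 13900 kg.
Lower bound: ⌈13900/1900⌉ = 8 containers.
A packing using 9 containers:
  container 1: 1500 + 400 = 1900
  container 2: 1500 + 300 = 1800
  container 3: 1400 + 300 = 1700
  container 4: 1400 = 1400
  container 5: 1400 = 1400
  container 6: 1300 + 600 = 1900
  container 7: 1200 = 1200
  container 8: 1000 + 800 = 1800
  container 9: 800 = 800
No arrangement into 8 containers stays within capacity, so 9 is optimal.

9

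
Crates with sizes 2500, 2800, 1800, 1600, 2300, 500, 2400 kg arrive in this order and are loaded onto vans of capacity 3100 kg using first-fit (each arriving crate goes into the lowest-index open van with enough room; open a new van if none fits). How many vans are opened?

6

  2500 → van 1 (new)  [load 2500/3100]
  2800 → van 2 (new)  [load 2800/3100]
  1800 → van 3 (new)  [load 1800/3100]
  1600 → van 4 (new)  [load 1600/3100]
  2300 → van 5 (new)  [load 2300/3100]
  500 → van 1  [load 3000/3100]
  2400 → van 6 (new)  [load 2400/3100]
6 vans opened.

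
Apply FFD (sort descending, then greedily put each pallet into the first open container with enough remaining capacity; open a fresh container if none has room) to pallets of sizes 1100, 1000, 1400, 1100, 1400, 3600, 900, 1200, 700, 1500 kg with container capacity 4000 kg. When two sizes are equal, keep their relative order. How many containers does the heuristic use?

4

Sorted descending: 3600, 1500, 1400, 1400, 1200, 1100, 1100, 1000, 900, 700.
  3600 → container 1 (new)  [load 3600/4000]
  1500 → container 2 (new)  [load 1500/4000]
  1400 → container 2  [load 2900/4000]
  1400 → container 3 (new)  [load 1400/4000]
  1200 → container 3  [load 2600/4000]
  1100 → container 2  [load 4000/4000]
  1100 → container 3  [load 3700/4000]
  1000 → container 4 (new)  [load 1000/4000]
  900 → container 4  [load 1900/4000]
  700 → container 4  [load 2600/4000]
4 containers opened.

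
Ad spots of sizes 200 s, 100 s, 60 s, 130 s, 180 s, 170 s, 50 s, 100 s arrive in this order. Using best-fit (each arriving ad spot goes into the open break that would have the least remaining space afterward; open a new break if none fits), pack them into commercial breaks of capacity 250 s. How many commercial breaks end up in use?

  200 → break 1 (new)  [load 200/250]
  100 → break 2 (new)  [load 100/250]
  60 → break 2  [load 160/250]
  130 → break 3 (new)  [load 130/250]
  180 → break 4 (new)  [load 180/250]
  170 → break 5 (new)  [load 170/250]
  50 → break 1  [load 250/250]
  100 → break 3  [load 230/250]
5 commercial breaks opened.

5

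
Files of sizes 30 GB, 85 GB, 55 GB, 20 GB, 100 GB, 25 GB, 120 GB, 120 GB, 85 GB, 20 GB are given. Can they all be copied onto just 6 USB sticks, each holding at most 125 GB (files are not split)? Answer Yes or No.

Yes

A valid assignment using 6 USB sticks:
  USB stick 1: 120 = 120
  USB stick 2: 120 = 120
  USB stick 3: 100 + 25 = 125
  USB stick 4: 85 + 30 = 115
  USB stick 5: 85 + 20 + 20 = 125
  USB stick 6: 55 = 55
Every load is within 125 GB, so 6 USB sticks suffice.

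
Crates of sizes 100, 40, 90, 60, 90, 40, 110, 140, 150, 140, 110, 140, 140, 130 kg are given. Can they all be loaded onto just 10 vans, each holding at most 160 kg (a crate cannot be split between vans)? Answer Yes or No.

Total = 1480 kg; ⌈1480/160⌉ = 10.
11 crates each exceed half the capacity and cannot share a van, forcing at least 11 vans.
At least 11 vans are required, but only 10 are allowed.

No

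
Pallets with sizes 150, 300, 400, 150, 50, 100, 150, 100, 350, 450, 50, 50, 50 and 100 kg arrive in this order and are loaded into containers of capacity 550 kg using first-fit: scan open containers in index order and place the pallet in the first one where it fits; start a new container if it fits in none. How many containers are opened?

5

  150 → container 1 (new)  [load 150/550]
  300 → container 1  [load 450/550]
  400 → container 2 (new)  [load 400/550]
  150 → container 2  [load 550/550]
  50 → container 1  [load 500/550]
  100 → container 3 (new)  [load 100/550]
  150 → container 3  [load 250/550]
  100 → container 3  [load 350/550]
  350 → container 4 (new)  [load 350/550]
  450 → container 5 (new)  [load 450/550]
  50 → container 1  [load 550/550]
  50 → container 3  [load 400/550]
  50 → container 3  [load 450/550]
  100 → container 3  [load 550/550]
5 containers opened.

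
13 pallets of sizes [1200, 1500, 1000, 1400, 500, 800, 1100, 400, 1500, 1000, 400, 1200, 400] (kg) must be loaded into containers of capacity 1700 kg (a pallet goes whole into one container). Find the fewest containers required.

9

Total = 1500 + 1500 + 1400 + 1200 + 1200 + 1100 + 1000 + 1000 + 800 + 500 + 400 + 400 + 400 = 12400 kg.
Lower bound: ⌈12400/1700⌉ = 8 containers.
A packing using 9 containers:
  container 1: 1500 = 1500
  container 2: 1500 = 1500
  container 3: 1400 = 1400
  container 4: 1200 + 500 = 1700
  container 5: 1200 + 400 = 1600
  container 6: 1100 + 400 = 1500
  container 7: 1000 + 400 = 1400
  container 8: 1000 = 1000
  container 9: 800 = 800
No arrangement into 8 containers stays within capacity, so 9 is optimal.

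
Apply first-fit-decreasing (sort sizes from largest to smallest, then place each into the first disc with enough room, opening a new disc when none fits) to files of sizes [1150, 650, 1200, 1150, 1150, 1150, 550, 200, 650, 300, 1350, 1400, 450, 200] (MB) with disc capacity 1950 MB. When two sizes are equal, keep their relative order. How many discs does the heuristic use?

Sorted descending: 1400, 1350, 1200, 1150, 1150, 1150, 1150, 650, 650, 550, 450, 300, 200, 200.
  1400 → disc 1 (new)  [load 1400/1950]
  1350 → disc 2 (new)  [load 1350/1950]
  1200 → disc 3 (new)  [load 1200/1950]
  1150 → disc 4 (new)  [load 1150/1950]
  1150 → disc 5 (new)  [load 1150/1950]
  1150 → disc 6 (new)  [load 1150/1950]
  1150 → disc 7 (new)  [load 1150/1950]
  650 → disc 3  [load 1850/1950]
  650 → disc 4  [load 1800/1950]
  550 → disc 1  [load 1950/1950]
  450 → disc 2  [load 1800/1950]
  300 → disc 5  [load 1450/1950]
  200 → disc 5  [load 1650/1950]
  200 → disc 5  [load 1850/1950]
7 discs opened.

7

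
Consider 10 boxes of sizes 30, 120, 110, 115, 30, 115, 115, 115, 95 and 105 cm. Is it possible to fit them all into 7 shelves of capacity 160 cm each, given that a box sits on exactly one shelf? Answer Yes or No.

No

Total = 950 cm; ⌈950/160⌉ = 6.
8 boxes each exceed half the capacity and cannot share a shelf, forcing at least 8 shelves.
At least 8 shelves are required, but only 7 are allowed.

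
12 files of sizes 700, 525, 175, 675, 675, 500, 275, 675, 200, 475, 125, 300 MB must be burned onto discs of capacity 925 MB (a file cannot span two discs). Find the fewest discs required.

7

Total = 700 + 675 + 675 + 675 + 525 + 500 + 475 + 300 + 275 + 200 + 175 + 125 = 5300 MB.
Lower bound: ⌈5300/925⌉ = 6 discs.
Also, 7 files each exceed 925/2 MB, and no two of those can share a disc, so at least 7 discs are needed.
A packing using 7 discs:
  disc 1: 700 + 200 = 900
  disc 2: 675 + 175 = 850
  disc 3: 675 + 125 = 800
  disc 4: 675 = 675
  disc 5: 525 + 300 = 825
  disc 6: 500 + 275 = 775
  disc 7: 475 = 475
This matches the lower bound, so 7 is optimal.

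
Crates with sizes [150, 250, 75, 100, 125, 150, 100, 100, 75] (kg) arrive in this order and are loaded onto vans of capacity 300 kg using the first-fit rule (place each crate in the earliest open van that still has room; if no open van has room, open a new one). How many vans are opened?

  150 → van 1 (new)  [load 150/300]
  250 → van 2 (new)  [load 250/300]
  75 → van 1  [load 225/300]
  100 → van 3 (new)  [load 100/300]
  125 → van 3  [load 225/300]
  150 → van 4 (new)  [load 150/300]
  100 → van 4  [load 250/300]
  100 → van 5 (new)  [load 100/300]
  75 → van 1  [load 300/300]
5 vans opened.

5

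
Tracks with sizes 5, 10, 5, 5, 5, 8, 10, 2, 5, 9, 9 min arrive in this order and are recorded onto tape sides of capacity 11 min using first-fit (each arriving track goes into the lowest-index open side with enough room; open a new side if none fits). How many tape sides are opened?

  5 → side 1 (new)  [load 5/11]
  10 → side 2 (new)  [load 10/11]
  5 → side 1  [load 10/11]
  5 → side 3 (new)  [load 5/11]
  5 → side 3  [load 10/11]
  8 → side 4 (new)  [load 8/11]
  10 → side 5 (new)  [load 10/11]
  2 → side 4  [load 10/11]
  5 → side 6 (new)  [load 5/11]
  9 → side 7 (new)  [load 9/11]
  9 → side 8 (new)  [load 9/11]
8 tape sides opened.

8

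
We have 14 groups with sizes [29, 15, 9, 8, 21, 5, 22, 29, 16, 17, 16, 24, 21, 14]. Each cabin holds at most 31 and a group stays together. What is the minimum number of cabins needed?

Total = 29 + 29 + 24 + 22 + 21 + 21 + 17 + 16 + 16 + 15 + 14 + 9 + 8 + 5 = 246.
Lower bound: ⌈246/31⌉ = 8 cabins.
Also, 9 groups each exceed 31/2, and no two of those can share a cabin, so at least 9 cabins are needed.
A packing using 9 cabins:
  cabin 1: 29 = 29
  cabin 2: 29 = 29
  cabin 3: 24 + 5 = 29
  cabin 4: 22 + 9 = 31
  cabin 5: 21 + 8 = 29
  cabin 6: 21 = 21
  cabin 7: 17 + 14 = 31
  cabin 8: 16 + 15 = 31
  cabin 9: 16 = 16
This matches the lower bound, so 9 is optimal.

9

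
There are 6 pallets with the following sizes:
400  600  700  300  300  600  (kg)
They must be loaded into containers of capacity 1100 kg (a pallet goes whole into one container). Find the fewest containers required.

3

Total = 700 + 600 + 600 + 400 + 300 + 300 = 2900 kg.
Lower bound: ⌈2900/1100⌉ = 3 containers.
A packing using 3 containers:
  container 1: 700 + 400 = 1100
  container 2: 600 + 300 = 900
  container 3: 600 + 300 = 900
This matches the lower bound, so 3 is optimal.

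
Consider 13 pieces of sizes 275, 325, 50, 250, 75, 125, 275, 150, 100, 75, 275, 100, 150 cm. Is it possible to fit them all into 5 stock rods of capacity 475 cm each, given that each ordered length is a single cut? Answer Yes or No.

Yes

A valid assignment using 5 stock rods:
  stock rod 1: 325 + 150 = 475
  stock rod 2: 275 + 150 + 50 = 475
  stock rod 3: 275 + 125 + 75 = 475
  stock rod 4: 275 + 100 + 100 = 475
  stock rod 5: 250 + 75 = 325
Every load is within 475 cm, so 5 stock rods suffice.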